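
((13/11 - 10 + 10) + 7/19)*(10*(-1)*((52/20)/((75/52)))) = -27.95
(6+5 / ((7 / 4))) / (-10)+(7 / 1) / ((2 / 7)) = 1653 / 70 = 23.61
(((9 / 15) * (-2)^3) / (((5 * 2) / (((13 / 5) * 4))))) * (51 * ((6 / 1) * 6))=-1145664 / 125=-9165.31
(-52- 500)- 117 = -669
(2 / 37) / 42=0.00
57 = 57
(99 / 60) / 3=11 / 20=0.55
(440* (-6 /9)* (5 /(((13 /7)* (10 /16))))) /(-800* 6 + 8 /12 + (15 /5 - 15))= 3520 /13403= 0.26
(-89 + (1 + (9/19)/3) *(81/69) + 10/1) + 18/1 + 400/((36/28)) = 989033/3933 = 251.47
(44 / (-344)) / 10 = -11 / 860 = -0.01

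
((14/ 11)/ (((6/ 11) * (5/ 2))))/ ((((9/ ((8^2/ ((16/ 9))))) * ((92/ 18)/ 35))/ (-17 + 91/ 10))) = -23226/ 115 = -201.97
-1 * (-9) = 9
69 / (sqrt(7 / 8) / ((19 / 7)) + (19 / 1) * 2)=7572336 / 4169929 - 18354 * sqrt(14) / 4169929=1.80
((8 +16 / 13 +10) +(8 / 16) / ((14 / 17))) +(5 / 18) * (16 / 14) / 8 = 65119 / 3276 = 19.88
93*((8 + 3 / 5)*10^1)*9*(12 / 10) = 431892 / 5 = 86378.40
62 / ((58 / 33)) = 1023 / 29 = 35.28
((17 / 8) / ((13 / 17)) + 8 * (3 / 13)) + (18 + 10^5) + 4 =800213 / 8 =100026.62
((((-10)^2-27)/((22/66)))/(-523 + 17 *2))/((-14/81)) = 5913/2282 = 2.59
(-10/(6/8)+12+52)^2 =23104/9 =2567.11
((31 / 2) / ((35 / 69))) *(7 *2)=2139 / 5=427.80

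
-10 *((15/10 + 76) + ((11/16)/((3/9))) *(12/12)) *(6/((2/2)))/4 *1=-19095/16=-1193.44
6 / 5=1.20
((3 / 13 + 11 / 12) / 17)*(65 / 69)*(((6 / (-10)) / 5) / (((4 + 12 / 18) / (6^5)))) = -173988 / 13685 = -12.71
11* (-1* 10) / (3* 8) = -55 / 12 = -4.58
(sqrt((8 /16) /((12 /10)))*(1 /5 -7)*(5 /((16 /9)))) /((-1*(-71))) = -51*sqrt(15) /1136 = -0.17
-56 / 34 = -28 / 17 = -1.65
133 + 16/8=135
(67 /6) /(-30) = -67 /180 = -0.37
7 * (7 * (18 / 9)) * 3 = 294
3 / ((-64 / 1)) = -3 / 64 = -0.05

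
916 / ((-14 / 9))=-4122 / 7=-588.86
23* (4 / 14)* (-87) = -4002 / 7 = -571.71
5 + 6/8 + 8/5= 147/20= 7.35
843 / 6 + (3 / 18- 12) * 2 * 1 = 701 / 6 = 116.83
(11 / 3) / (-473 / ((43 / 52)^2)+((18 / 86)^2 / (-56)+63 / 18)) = -1138984 / 213783687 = -0.01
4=4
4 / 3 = 1.33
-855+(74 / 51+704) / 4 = -69221 / 102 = -678.64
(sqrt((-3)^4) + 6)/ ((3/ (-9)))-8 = -53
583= 583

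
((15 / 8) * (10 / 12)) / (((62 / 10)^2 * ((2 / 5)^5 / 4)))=1953125 / 123008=15.88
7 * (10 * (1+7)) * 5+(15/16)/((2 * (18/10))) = 268825/96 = 2800.26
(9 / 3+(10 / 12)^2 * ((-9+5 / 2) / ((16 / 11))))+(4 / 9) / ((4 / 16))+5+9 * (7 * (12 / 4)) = 75139 / 384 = 195.67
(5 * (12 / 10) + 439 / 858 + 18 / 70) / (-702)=-203267 / 21081060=-0.01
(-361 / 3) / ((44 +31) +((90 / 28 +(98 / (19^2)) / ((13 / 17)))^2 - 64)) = -1558347762244 / 307436255775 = -5.07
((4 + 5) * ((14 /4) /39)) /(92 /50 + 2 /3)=1575 /4888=0.32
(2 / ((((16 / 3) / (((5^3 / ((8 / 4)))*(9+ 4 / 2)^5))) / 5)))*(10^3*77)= 2906467265625 / 2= 1453233632812.50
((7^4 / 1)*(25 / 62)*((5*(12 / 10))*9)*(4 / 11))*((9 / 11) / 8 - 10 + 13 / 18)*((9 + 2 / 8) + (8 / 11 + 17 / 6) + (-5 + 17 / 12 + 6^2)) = -1302061999875 / 165044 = -7889181.07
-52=-52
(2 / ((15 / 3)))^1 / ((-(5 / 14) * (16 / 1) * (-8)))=7 / 800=0.01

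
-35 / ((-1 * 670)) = 7 / 134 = 0.05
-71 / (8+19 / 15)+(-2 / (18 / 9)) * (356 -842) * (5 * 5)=1687785 / 139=12142.34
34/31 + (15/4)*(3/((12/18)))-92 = -18359/248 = -74.03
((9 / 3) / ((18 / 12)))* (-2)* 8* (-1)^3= 32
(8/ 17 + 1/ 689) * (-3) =-16587/ 11713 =-1.42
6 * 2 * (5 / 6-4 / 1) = -38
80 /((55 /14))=224 /11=20.36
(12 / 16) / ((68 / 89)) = 267 / 272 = 0.98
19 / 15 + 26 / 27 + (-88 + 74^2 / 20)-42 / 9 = 24754 / 135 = 183.36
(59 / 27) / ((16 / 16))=59 / 27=2.19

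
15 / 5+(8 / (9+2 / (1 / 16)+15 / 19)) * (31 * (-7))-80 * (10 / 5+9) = -364661 / 397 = -918.54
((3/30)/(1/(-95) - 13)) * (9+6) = -95/824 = -0.12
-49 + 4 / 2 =-47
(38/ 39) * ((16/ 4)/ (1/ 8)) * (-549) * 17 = -3782976/ 13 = -290998.15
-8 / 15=-0.53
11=11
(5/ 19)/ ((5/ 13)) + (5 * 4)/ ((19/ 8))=173/ 19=9.11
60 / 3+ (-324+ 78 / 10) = -1481 / 5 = -296.20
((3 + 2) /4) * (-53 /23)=-265 /92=-2.88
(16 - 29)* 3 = -39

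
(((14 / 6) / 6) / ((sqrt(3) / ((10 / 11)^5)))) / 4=87500 * sqrt(3) / 4348377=0.03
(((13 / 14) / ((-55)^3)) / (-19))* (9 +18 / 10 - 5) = 0.00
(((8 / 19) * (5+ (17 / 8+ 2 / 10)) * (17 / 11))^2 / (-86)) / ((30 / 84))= -173672527 / 234785375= -0.74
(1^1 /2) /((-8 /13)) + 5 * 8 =627 /16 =39.19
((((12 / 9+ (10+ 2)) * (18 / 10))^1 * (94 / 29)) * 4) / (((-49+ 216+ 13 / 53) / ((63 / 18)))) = 52311 / 8033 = 6.51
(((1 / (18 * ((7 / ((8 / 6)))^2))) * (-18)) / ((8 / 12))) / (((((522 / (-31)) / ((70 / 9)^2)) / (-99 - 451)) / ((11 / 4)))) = -18755000 / 63423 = -295.71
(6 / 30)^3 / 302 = 1 / 37750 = 0.00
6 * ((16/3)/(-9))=-32/9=-3.56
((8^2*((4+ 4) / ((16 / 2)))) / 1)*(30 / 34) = 960 / 17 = 56.47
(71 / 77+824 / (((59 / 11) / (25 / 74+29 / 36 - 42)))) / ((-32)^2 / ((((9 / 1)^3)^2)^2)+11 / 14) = -595869207504989831730 / 74601785398951151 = -7987.33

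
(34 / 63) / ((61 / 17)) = 0.15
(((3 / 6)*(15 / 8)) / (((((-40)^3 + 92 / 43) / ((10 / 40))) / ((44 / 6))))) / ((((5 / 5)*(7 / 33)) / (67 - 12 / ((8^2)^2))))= -5354277225 / 631221649408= -0.01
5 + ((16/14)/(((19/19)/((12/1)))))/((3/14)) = 69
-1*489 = -489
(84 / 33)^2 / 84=28 / 363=0.08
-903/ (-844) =903/ 844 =1.07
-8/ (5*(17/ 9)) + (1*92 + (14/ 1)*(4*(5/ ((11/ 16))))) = 498.43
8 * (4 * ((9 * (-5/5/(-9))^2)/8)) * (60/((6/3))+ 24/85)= 1144/85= 13.46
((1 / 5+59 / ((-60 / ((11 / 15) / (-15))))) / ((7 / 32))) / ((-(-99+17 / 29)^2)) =-5633018 / 48108272625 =-0.00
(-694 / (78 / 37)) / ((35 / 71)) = -911569 / 1365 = -667.82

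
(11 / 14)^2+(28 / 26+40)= 41.69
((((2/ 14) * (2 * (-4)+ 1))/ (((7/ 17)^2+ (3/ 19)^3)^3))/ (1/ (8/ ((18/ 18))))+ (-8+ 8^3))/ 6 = -5226688791571017259/ 30502473559770738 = -171.35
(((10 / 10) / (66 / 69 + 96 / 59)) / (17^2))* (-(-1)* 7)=9499 / 1013234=0.01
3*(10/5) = 6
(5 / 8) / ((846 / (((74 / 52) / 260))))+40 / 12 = 30501157 / 9150336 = 3.33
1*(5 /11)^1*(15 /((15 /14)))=6.36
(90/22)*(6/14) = 135/77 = 1.75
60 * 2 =120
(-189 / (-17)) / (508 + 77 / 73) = 0.02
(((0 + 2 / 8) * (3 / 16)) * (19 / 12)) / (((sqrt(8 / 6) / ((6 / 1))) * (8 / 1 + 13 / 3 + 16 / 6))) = 19 * sqrt(3) / 1280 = 0.03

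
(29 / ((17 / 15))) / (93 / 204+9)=1740 / 643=2.71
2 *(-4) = -8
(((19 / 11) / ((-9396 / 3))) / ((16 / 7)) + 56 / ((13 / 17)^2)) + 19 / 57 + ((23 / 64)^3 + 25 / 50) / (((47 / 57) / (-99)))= 546844274576695 / 17934072938496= 30.49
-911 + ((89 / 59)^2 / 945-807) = -5651430389 / 3289545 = -1718.00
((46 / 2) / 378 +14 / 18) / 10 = 317 / 3780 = 0.08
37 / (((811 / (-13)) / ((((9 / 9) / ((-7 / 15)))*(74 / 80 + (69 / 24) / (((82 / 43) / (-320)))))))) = -1139512569 / 1862056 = -611.96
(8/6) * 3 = 4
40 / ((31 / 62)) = 80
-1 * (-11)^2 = -121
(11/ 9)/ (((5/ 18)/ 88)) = 1936/ 5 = 387.20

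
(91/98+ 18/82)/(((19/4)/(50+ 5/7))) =467890/38171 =12.26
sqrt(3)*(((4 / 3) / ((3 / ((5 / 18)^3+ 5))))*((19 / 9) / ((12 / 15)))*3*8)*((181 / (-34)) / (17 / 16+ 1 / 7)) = -5639822440*sqrt(3) / 9034497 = -1081.24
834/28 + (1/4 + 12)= 1177/28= 42.04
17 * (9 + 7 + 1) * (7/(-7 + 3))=-2023/4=-505.75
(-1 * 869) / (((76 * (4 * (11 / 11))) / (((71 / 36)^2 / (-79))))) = 55451 / 393984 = 0.14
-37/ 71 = -0.52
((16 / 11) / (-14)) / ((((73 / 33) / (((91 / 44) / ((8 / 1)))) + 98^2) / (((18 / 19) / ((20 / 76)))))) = -1404 / 36083135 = -0.00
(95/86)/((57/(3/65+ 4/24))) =83/20124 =0.00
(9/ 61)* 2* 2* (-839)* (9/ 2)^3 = -45120.32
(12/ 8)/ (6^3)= 1/ 144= 0.01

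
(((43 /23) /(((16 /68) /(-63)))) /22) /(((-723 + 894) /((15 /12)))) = -25585 /153824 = -0.17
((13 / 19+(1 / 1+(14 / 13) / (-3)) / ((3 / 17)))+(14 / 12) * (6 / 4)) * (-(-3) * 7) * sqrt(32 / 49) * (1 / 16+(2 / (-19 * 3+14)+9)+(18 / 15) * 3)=468231811 * sqrt(2) / 509808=1298.88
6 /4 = 3 /2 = 1.50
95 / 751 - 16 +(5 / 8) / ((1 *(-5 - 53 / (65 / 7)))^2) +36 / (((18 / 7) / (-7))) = -331398310357 / 2910371328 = -113.87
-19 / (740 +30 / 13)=-247 / 9650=-0.03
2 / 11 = 0.18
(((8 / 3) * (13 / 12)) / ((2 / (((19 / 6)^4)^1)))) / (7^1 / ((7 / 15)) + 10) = 1694173 / 291600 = 5.81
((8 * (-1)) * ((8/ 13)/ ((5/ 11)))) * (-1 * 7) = 4928/ 65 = 75.82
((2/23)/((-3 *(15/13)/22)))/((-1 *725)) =0.00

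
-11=-11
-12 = -12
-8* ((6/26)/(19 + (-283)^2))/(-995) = 6/259049245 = 0.00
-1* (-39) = 39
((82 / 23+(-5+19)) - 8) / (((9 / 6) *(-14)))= -220 / 483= -0.46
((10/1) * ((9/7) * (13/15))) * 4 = 312/7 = 44.57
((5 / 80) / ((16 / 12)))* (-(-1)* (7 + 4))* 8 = 4.12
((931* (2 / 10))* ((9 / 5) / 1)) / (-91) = -1197 / 325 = -3.68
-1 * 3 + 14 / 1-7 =4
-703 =-703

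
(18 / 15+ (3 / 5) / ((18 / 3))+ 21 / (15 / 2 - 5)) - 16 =-63 / 10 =-6.30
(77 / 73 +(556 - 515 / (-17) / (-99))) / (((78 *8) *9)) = 4275100 / 43123509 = 0.10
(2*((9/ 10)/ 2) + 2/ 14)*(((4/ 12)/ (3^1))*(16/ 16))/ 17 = 73/ 10710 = 0.01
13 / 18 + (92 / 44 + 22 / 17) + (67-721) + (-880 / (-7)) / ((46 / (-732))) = -1436315059 / 541926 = -2650.39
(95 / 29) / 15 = 19 / 87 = 0.22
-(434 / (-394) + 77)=-75.90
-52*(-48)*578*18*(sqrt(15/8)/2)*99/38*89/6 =2383410744*sqrt(30)/19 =687077804.36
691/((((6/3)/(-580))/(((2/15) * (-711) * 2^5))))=607903104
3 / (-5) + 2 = 7 / 5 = 1.40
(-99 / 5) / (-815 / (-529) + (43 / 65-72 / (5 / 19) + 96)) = 680823 / 6031054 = 0.11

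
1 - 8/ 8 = 0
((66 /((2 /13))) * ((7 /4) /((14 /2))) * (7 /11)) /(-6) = -91 /8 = -11.38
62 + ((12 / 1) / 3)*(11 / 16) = 64.75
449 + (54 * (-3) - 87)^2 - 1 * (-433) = 62883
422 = 422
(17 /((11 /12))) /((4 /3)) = 153 /11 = 13.91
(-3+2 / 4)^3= -125 / 8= -15.62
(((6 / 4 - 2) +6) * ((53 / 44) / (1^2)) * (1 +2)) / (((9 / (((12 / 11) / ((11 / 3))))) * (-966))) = -53 / 77924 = -0.00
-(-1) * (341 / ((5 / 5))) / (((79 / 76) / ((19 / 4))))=123101 / 79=1558.24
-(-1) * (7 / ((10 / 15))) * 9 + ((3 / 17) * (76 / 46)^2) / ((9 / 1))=5101919 / 53958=94.55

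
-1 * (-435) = 435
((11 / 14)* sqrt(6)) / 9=11* sqrt(6) / 126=0.21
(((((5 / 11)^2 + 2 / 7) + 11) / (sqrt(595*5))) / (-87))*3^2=-29202*sqrt(119) / 14614985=-0.02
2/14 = 0.14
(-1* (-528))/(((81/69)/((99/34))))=22264/17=1309.65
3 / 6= 1 / 2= 0.50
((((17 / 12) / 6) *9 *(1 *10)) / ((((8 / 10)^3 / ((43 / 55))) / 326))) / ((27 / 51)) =253200125 / 12672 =19981.07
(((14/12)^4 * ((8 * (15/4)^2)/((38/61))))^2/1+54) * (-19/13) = -13413232966969/81948672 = -163678.47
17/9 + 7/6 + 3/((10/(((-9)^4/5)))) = 89261/225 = 396.72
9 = 9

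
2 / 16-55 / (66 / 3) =-19 / 8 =-2.38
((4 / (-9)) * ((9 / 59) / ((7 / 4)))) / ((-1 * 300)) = 4 / 30975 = 0.00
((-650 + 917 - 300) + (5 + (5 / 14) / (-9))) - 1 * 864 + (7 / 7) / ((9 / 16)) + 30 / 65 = -485831 / 546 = -889.80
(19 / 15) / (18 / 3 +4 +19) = 19 / 435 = 0.04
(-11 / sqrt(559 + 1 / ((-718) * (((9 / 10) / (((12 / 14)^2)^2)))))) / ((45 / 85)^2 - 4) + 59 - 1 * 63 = -4 + 155771 * sqrt(172978535599) / 517971938075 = -3.87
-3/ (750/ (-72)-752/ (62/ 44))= 1116/ 202403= 0.01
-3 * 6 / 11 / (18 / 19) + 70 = 751 / 11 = 68.27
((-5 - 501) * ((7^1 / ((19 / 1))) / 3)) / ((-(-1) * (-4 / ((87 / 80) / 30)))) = 51359 / 91200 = 0.56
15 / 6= 5 / 2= 2.50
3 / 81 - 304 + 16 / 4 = -8099 / 27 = -299.96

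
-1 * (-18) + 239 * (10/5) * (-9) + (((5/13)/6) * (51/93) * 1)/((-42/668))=-108780671/25389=-4284.56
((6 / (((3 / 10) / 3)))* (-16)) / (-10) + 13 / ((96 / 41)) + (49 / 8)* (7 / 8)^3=105.66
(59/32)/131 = 59/4192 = 0.01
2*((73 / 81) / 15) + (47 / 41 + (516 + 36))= 27560971 / 49815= 553.27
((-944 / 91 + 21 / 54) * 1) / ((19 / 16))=-130840 / 15561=-8.41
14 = 14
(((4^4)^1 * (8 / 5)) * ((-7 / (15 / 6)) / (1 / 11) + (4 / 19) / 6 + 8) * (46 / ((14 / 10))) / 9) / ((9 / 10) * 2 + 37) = -305610752 / 348327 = -877.37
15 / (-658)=-15 / 658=-0.02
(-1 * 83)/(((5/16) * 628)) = -0.42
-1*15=-15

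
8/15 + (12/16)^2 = 1.10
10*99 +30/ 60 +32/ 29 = 57513/ 58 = 991.60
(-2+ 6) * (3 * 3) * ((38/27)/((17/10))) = 1520/51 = 29.80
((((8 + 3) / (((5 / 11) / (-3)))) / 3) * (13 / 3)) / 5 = -1573 / 75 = -20.97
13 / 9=1.44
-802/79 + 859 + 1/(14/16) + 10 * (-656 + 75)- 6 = -2746203/553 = -4966.01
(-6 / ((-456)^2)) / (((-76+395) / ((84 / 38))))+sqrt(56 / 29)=-7 / 35008336+2 *sqrt(406) / 29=1.39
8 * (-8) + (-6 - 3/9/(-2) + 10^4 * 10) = 599581/6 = 99930.17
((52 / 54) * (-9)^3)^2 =492804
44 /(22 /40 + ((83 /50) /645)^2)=2860171875 /35752579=80.00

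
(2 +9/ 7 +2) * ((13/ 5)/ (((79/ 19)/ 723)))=2389.69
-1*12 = -12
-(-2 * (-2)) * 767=-3068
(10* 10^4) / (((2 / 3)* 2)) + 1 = 75001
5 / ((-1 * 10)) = -1 / 2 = -0.50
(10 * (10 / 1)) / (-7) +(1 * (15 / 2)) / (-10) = -421 / 28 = -15.04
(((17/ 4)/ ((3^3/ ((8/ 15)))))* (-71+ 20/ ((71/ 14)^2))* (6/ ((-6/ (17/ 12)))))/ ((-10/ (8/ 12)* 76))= -0.01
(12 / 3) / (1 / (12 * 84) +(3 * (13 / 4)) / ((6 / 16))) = 4032 / 26209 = 0.15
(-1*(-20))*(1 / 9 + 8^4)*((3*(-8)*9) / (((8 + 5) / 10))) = -176952000 / 13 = -13611692.31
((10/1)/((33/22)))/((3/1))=20/9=2.22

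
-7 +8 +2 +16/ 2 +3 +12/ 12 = 15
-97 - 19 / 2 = -213 / 2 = -106.50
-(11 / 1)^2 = -121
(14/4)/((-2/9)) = -63/4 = -15.75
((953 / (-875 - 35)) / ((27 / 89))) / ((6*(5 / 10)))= -1.15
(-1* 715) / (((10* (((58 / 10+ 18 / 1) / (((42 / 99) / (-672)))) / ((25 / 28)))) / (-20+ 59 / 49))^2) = -3828865625 / 2702323243597824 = -0.00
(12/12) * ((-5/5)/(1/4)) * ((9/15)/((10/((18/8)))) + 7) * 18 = -12843/25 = -513.72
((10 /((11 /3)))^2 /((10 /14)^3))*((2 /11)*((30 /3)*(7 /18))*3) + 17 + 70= 173421 /1331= 130.29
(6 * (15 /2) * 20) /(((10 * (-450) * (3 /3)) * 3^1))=-0.07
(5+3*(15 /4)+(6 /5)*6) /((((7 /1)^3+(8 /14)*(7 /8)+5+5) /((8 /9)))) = 268 /4545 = 0.06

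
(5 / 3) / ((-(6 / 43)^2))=-9245 / 108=-85.60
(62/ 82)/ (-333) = -0.00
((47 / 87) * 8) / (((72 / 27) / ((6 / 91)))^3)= 11421 / 174828472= 0.00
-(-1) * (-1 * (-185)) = 185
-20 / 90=-0.22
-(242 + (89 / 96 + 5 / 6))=-243.76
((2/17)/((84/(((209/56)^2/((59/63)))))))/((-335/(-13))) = 1703559/2107423360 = 0.00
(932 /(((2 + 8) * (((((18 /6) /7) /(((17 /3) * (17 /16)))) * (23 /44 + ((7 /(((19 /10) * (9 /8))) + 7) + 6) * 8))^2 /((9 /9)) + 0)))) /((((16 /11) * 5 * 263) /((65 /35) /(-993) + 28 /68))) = 6660337269299351 /28872802908878829600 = 0.00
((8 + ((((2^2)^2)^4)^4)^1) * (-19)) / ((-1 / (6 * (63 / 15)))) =44161505312460666587856 / 5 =8832301062492133317571.20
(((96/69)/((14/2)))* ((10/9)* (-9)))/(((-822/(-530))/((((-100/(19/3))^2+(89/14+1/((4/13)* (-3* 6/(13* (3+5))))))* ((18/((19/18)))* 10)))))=-54823378080000/1059022741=-51767.90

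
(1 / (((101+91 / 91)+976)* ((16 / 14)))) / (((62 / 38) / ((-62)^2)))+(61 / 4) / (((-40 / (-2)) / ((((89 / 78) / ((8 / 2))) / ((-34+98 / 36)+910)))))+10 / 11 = 1299638729 / 460591040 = 2.82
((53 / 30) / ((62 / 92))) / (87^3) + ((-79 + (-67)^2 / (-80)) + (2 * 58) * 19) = 10136022592573 / 4899262320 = 2068.89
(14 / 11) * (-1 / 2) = -7 / 11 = -0.64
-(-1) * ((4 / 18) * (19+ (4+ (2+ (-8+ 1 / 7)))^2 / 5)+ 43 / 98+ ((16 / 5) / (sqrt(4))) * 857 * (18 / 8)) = 216301 / 70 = 3090.01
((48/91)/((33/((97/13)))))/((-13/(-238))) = 52768/24167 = 2.18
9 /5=1.80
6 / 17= 0.35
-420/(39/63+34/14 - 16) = 2205/68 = 32.43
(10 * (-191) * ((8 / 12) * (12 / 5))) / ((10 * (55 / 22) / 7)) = -21392 / 25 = -855.68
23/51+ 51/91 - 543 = -2515369/4641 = -541.99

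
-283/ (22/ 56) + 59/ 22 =-15789/ 22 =-717.68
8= 8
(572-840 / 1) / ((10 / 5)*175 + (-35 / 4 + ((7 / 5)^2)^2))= -670000 / 862729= -0.78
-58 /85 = -0.68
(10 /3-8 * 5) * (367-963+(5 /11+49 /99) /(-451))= 266108980 /12177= 21853.41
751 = 751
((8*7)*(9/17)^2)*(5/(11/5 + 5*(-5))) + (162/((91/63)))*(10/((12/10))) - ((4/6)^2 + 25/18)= 398034487/428298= 929.34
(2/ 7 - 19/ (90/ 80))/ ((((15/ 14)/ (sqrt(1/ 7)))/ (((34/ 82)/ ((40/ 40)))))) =-35564 * sqrt(7)/ 38745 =-2.43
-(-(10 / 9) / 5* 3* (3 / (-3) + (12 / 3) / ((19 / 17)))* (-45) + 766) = -16024 / 19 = -843.37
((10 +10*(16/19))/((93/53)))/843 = 18550/1489581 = 0.01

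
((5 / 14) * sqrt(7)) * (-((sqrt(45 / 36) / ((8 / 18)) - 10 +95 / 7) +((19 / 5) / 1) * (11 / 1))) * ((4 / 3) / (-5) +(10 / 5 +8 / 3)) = -17468 * sqrt(7) / 245 - 99 * sqrt(35) / 56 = -199.10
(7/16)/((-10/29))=-203/160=-1.27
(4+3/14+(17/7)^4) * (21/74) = 561837/50764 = 11.07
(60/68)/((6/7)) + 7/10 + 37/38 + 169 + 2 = 561061/3230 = 173.70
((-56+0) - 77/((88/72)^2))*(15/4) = -17745/44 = -403.30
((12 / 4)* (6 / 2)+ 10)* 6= 114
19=19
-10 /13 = -0.77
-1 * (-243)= 243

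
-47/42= -1.12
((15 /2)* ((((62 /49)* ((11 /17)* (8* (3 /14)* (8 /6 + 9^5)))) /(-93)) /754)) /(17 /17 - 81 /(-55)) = -41221675 /11498732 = -3.58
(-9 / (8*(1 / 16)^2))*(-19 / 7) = 5472 / 7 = 781.71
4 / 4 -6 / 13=7 / 13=0.54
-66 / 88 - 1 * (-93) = 369 / 4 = 92.25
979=979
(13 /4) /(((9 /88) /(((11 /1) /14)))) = 1573 /63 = 24.97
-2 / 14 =-1 / 7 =-0.14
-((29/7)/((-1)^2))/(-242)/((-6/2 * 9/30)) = -145/7623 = -0.02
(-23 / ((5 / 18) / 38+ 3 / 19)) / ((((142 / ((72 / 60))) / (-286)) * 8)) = 1687257 / 40115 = 42.06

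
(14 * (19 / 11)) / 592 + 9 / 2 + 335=1105545 / 3256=339.54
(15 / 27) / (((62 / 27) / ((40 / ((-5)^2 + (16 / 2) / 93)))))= 0.39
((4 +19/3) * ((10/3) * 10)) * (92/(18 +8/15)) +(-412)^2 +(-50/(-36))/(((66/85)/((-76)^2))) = 7504650052/41283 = 181785.48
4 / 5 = 0.80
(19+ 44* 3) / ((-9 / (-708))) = 35636 / 3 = 11878.67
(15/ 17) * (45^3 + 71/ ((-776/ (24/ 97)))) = 12860923680/ 159953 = 80404.39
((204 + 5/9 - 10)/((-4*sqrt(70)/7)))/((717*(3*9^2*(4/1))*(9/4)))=-1751*sqrt(70)/564508440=-0.00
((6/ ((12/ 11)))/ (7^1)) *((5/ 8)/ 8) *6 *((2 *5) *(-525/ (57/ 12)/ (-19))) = 21.42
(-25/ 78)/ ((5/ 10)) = -25/ 39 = -0.64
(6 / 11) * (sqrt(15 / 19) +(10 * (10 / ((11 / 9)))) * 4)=6 * sqrt(285) / 209 +21600 / 121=179.00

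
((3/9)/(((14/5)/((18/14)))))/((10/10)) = 15/98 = 0.15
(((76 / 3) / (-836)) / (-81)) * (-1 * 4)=-4 / 2673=-0.00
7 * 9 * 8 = 504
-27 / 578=-0.05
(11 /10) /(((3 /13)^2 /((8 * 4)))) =660.98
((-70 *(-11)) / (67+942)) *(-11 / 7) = -1210 / 1009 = -1.20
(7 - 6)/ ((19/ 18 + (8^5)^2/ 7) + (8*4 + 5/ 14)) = 9/ 1380525503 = 0.00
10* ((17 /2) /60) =17 /12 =1.42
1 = 1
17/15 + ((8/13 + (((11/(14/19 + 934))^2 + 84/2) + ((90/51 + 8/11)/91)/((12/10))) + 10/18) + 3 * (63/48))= 86353027592179/1789153766400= 48.26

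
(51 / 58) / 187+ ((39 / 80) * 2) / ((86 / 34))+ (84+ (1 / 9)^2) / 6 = 1918904411 / 133329240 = 14.39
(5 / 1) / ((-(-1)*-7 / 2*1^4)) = -10 / 7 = -1.43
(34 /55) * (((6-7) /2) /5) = -17 /275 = -0.06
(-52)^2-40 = 2664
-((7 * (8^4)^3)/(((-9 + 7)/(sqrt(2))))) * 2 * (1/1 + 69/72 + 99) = 145693880614912 * sqrt(2)/3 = 68680753973458.37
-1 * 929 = -929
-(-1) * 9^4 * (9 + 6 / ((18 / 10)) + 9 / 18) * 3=505197 / 2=252598.50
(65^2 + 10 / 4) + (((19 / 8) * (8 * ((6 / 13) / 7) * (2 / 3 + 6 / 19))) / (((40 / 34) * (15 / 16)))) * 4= 8252329 / 1950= 4231.96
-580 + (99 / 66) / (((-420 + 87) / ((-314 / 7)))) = -450503 / 777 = -579.80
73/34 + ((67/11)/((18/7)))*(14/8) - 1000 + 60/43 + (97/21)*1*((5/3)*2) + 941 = -145553717/4052664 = -35.92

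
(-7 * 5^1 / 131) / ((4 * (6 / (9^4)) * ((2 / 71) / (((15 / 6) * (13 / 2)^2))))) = -4592317275 / 16768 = -273873.88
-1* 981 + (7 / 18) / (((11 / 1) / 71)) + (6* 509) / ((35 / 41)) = 18011437 / 6930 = 2599.05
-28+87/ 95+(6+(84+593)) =62312/ 95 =655.92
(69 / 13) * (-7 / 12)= -161 / 52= -3.10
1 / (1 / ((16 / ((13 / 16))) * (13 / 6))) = 42.67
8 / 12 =2 / 3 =0.67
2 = 2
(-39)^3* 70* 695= -2885869350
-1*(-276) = 276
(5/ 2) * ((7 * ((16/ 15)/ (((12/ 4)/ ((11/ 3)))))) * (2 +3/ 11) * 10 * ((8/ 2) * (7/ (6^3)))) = 49000/ 729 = 67.22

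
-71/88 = -0.81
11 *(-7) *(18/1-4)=-1078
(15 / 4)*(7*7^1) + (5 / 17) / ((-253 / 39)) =3160455 / 17204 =183.70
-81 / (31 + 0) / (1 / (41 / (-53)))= 3321 / 1643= 2.02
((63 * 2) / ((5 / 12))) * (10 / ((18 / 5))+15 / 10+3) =11004 / 5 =2200.80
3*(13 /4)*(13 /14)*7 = 507 /8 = 63.38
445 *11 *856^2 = 3586742720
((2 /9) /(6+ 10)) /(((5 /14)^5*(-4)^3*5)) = -16807 /2250000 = -0.01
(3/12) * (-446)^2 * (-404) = -20090516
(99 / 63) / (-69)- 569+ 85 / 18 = -1635343 / 2898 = -564.30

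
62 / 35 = 1.77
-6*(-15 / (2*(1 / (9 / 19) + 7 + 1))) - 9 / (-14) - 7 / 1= -347 / 182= -1.91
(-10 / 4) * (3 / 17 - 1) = 35 / 17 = 2.06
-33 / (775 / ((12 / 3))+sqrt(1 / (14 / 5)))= -47740 / 280289+88 * sqrt(70) / 1401445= -0.17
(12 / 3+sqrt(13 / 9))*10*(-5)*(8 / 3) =-1600 / 3-400*sqrt(13) / 9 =-693.58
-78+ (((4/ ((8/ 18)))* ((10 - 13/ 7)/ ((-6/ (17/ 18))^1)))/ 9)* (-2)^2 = -83.13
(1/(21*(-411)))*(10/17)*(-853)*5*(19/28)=405175/2054178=0.20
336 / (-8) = -42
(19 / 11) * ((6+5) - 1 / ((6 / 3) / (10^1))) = 114 / 11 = 10.36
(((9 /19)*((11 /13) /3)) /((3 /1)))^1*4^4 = 2816 /247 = 11.40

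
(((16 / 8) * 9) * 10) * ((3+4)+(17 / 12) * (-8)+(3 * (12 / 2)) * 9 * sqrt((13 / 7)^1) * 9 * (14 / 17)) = 293751.53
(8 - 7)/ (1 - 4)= -1/ 3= -0.33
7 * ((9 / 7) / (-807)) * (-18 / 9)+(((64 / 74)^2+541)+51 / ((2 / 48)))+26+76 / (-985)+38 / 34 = 11055422292548 / 6166530445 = 1792.81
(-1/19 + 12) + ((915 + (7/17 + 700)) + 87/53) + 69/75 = 697565287/427975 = 1629.92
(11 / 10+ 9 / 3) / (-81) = -0.05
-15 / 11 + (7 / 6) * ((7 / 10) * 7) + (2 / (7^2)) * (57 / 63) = 993799 / 226380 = 4.39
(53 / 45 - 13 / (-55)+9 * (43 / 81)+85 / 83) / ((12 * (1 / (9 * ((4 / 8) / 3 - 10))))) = -1749173 / 32868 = -53.22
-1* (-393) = 393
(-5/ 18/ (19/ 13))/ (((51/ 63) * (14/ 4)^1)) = -65/ 969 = -0.07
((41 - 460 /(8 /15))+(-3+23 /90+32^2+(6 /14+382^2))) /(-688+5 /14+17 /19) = -1749106484 /8220375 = -212.78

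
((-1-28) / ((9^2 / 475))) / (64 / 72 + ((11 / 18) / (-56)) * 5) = -53200 / 261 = -203.83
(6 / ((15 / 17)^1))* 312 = 10608 / 5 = 2121.60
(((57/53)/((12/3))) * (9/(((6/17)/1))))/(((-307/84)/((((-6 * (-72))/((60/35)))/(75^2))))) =-854658/10169375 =-0.08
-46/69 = -2/3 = -0.67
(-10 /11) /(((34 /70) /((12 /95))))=-840 /3553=-0.24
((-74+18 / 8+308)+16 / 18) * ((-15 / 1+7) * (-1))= 17074 / 9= 1897.11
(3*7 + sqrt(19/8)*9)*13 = 117*sqrt(38)/4 + 273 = 453.31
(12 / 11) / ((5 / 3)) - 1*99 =-5409 / 55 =-98.35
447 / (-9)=-149 / 3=-49.67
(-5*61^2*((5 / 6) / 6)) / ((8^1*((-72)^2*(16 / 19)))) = -1767475 / 23887872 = -0.07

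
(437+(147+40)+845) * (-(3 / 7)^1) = -4407 / 7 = -629.57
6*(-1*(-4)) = 24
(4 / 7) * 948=3792 / 7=541.71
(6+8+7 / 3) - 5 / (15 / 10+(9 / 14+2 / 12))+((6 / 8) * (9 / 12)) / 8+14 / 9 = 15.79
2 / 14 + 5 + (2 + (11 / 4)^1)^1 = 277 / 28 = 9.89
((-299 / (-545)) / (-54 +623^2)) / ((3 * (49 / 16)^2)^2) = 19595264 / 10973344101307875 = 0.00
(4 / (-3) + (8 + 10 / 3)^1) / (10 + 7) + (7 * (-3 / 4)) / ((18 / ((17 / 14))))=191 / 816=0.23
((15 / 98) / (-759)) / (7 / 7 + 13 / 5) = -25 / 446292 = -0.00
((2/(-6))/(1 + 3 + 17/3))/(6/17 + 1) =-17/667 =-0.03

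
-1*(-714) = 714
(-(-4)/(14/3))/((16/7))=3/8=0.38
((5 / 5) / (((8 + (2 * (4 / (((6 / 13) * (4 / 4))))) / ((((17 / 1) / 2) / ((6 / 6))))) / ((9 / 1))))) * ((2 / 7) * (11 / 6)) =1683 / 3584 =0.47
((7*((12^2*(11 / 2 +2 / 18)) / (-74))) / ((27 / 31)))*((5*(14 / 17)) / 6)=-3068380 / 50949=-60.22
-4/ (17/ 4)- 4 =-84/ 17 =-4.94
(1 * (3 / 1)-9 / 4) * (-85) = -255 / 4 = -63.75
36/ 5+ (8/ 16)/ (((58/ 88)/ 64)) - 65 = -1341/ 145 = -9.25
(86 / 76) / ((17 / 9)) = 387 / 646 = 0.60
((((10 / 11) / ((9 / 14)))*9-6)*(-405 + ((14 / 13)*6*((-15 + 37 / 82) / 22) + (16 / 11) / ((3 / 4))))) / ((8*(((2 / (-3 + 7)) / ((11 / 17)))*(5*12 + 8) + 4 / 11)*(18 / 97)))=-16568119 / 474903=-34.89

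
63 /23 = 2.74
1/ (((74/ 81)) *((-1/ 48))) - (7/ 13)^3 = -4283659/ 81289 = -52.70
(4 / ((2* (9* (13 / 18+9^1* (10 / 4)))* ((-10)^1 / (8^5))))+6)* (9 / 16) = -119241 / 8360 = -14.26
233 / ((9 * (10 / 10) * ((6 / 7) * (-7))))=-233 / 54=-4.31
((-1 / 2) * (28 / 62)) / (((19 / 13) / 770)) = -70070 / 589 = -118.96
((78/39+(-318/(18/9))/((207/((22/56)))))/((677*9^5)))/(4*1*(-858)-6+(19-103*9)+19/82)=-134521/13761277785048654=-0.00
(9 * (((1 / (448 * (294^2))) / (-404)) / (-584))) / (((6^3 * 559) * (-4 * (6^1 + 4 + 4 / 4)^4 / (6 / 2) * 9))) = -0.00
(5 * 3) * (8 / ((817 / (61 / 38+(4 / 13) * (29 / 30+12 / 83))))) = 4790308 / 16749317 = 0.29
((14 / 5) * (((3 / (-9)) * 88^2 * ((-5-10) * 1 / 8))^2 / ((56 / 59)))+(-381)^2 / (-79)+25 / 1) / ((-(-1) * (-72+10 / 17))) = -46403139599 / 47953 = -967679.59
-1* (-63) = 63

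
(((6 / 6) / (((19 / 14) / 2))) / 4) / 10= 0.04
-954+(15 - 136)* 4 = -1438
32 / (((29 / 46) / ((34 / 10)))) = 172.58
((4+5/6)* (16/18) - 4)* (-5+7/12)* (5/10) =-53/81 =-0.65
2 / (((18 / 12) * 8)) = 1 / 6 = 0.17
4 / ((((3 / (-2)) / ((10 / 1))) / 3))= -80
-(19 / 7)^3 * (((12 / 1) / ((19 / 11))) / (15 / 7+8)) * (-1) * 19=905388 / 3479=260.24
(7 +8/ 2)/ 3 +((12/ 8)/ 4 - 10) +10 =97/ 24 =4.04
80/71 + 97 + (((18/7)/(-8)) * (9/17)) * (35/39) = 6149243/62764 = 97.97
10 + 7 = 17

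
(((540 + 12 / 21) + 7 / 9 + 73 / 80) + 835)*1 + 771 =10827239 / 5040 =2148.26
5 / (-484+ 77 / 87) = -435 / 42031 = -0.01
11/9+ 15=146/9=16.22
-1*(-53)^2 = -2809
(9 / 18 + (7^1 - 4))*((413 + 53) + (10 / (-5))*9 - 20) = 1498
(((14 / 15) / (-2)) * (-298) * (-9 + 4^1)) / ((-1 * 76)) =1043 / 114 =9.15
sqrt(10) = 3.16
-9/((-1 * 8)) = 9/8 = 1.12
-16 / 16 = -1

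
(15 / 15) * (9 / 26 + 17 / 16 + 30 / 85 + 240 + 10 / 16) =857079 / 3536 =242.39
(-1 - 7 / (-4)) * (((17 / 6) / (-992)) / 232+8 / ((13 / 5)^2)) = 276169927 / 311154688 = 0.89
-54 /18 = -3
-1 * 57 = -57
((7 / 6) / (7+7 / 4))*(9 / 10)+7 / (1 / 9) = 1578 / 25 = 63.12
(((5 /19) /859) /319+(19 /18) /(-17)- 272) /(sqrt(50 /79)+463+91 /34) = -542147186426496533 /927966299774300721+73684446675230 * sqrt(158) /927966299774300721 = -0.58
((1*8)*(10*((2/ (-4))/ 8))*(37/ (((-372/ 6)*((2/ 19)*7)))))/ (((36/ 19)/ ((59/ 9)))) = 3940315/ 281232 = 14.01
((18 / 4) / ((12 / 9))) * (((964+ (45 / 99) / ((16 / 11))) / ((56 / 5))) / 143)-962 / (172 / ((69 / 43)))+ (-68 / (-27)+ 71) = 3406831536169 / 51172273152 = 66.58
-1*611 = -611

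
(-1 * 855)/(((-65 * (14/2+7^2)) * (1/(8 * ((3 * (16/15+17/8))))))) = 65493/3640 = 17.99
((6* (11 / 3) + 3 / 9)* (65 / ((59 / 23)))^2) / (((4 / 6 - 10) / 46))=-3444173525 / 48734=-70672.91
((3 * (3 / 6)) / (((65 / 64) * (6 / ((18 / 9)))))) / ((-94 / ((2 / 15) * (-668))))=21376 / 45825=0.47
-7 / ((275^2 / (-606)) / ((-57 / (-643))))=0.00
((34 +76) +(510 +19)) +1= 640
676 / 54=12.52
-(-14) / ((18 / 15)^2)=175 / 18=9.72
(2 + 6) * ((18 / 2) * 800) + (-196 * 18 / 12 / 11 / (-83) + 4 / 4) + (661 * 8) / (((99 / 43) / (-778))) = -14209784353 / 8217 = -1729315.36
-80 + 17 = -63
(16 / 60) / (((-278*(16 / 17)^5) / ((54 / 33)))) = -4259571 / 2004090880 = -0.00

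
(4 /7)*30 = 120 /7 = 17.14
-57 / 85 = -0.67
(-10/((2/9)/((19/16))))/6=-285/32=-8.91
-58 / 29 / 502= -1 / 251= -0.00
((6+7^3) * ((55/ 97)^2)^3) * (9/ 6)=28981630734375/ 1665944009858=17.40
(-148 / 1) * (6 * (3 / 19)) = -2664 / 19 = -140.21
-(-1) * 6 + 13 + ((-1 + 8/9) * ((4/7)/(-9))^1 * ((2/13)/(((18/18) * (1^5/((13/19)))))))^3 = 19.00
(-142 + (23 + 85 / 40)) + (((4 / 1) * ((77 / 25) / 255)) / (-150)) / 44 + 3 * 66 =310303097 / 3825000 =81.12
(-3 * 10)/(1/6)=-180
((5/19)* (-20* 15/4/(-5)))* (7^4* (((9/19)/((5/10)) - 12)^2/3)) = 2647102500/6859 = 385931.26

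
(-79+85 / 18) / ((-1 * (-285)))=-1337 / 5130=-0.26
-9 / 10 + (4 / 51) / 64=-3667 / 4080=-0.90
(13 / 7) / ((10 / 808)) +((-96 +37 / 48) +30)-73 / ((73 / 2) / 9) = 112271 / 1680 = 66.83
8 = 8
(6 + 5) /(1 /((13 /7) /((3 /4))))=572 /21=27.24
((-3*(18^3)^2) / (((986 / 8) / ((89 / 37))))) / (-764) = 9081263808 / 3484031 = 2606.54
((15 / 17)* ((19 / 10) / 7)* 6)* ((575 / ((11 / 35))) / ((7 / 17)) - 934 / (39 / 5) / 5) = 108063507 / 17017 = 6350.33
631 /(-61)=-631 /61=-10.34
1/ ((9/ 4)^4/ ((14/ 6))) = 1792/ 19683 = 0.09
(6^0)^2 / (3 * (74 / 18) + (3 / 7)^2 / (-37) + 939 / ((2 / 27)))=0.00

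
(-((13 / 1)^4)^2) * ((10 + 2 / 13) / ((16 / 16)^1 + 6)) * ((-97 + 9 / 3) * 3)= 2335750796808 / 7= 333678685258.29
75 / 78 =25 / 26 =0.96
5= 5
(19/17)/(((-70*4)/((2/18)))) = -19/42840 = -0.00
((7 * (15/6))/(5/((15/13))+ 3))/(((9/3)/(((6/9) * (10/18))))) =175/594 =0.29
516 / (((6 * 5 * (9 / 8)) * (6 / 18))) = 688 / 15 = 45.87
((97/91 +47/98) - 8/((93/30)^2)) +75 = 92696559/1224314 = 75.71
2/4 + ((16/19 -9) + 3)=-177/38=-4.66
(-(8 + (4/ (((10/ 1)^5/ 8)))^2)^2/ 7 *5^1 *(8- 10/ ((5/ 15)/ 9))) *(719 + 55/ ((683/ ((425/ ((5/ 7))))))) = 837622848591582012236124/ 91190338134765625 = 9185434.18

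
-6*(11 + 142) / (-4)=459 / 2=229.50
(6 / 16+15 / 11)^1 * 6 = 459 / 44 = 10.43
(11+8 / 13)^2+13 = 24998 / 169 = 147.92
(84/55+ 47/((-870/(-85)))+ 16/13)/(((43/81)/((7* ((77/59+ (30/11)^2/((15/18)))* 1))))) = 12622550651109/12730336190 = 991.53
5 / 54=0.09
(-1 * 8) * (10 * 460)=-36800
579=579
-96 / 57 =-32 / 19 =-1.68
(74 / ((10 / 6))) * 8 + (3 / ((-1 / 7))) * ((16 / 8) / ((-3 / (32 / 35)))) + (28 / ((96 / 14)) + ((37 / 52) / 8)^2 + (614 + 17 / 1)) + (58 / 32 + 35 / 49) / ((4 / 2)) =3650001517 / 3634176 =1004.35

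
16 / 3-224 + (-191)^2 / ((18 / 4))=70994 / 9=7888.22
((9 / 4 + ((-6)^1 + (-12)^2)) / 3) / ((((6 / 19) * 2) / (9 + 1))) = 17765 / 24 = 740.21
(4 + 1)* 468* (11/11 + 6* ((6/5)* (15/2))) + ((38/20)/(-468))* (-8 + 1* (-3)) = 602316209/4680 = 128700.04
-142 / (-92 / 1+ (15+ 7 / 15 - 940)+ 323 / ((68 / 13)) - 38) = 0.14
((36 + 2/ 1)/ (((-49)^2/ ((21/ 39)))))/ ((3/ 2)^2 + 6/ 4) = 152/ 66885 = 0.00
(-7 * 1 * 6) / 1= -42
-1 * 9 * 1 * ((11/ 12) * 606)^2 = -11108889/ 4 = -2777222.25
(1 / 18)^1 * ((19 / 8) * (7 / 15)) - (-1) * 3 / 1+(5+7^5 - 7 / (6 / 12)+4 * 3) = 36316213 / 2160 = 16813.06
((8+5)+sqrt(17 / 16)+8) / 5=sqrt(17) / 20+21 / 5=4.41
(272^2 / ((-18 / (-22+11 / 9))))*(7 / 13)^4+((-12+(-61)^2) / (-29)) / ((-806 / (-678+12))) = 14711631309667 / 2079783459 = 7073.64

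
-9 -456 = -465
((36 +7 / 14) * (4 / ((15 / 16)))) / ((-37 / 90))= -14016 / 37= -378.81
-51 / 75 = -17 / 25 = -0.68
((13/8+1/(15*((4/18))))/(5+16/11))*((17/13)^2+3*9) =1027411/119990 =8.56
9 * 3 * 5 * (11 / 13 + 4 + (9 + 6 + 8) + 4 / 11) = 544590 / 143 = 3808.32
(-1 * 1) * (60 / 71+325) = -23135 / 71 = -325.85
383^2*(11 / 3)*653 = 1053667087 / 3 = 351222362.33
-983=-983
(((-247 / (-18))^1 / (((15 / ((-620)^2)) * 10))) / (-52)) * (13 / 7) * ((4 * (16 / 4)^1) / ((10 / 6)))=-3797872 / 315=-12056.74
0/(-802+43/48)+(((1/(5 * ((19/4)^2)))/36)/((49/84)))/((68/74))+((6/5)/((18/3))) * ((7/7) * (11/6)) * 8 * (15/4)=7088531/644385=11.00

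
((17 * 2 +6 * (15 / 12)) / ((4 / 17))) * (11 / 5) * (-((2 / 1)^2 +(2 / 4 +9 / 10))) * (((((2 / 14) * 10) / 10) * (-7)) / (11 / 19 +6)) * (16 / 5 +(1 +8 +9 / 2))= 1329699591 / 250000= 5318.80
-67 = -67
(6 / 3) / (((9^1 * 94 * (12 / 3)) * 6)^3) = 1 / 4185186527232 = 0.00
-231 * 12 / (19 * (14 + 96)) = -126 / 95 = -1.33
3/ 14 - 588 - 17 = -8467/ 14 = -604.79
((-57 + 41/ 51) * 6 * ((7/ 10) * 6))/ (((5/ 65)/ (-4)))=6259344/ 85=73639.34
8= 8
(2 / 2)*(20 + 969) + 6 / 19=18797 / 19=989.32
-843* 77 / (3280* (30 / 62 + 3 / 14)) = -4695229 / 165640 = -28.35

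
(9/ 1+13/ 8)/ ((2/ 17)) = 1445/ 16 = 90.31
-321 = -321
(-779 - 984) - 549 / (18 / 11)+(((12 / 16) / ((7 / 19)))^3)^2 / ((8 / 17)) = -7506934820319 / 3855122432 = -1947.26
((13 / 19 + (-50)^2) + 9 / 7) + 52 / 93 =30953782 / 12369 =2502.53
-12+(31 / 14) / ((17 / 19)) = -9.53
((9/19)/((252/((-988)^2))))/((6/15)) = 32110/7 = 4587.14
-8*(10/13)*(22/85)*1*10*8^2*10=-2252800/221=-10193.67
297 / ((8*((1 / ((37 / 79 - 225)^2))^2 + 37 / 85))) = 312394939629715771290 / 3662860059971318117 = 85.29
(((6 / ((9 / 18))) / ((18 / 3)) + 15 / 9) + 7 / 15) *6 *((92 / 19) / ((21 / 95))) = 11408 / 21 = 543.24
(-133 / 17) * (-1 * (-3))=-399 / 17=-23.47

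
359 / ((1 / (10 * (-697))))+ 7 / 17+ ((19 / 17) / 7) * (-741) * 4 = -297821637 / 119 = -2502702.83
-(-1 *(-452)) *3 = -1356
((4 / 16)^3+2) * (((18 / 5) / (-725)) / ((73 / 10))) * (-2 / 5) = 1161 / 2117000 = 0.00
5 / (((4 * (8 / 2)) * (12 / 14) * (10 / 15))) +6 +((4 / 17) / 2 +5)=12691 / 1088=11.66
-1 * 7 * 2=-14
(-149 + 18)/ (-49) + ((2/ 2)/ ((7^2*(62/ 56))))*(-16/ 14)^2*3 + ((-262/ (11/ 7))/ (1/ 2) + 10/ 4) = -76776583/ 233926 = -328.21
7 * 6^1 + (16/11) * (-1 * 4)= 398/11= 36.18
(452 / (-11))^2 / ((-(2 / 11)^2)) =-51076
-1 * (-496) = 496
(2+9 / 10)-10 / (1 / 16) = -1571 / 10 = -157.10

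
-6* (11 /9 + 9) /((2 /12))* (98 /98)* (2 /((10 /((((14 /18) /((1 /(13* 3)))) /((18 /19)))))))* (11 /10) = -1749748 /675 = -2592.22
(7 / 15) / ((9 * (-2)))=-7 / 270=-0.03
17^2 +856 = 1145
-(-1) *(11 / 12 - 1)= -1 / 12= -0.08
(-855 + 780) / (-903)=25 / 301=0.08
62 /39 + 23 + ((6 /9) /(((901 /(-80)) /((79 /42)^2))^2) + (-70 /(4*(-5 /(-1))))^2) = 908955937874507 /24629259763836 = 36.91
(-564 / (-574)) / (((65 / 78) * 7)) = 0.17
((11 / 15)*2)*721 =15862 / 15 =1057.47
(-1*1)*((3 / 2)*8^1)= -12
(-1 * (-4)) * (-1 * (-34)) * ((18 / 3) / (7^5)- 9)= -20570952 / 16807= -1223.95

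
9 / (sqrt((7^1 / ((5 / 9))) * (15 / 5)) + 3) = -15 / 16 + 3 * sqrt(105) / 16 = 0.98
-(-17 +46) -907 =-936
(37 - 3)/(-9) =-34/9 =-3.78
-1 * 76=-76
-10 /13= -0.77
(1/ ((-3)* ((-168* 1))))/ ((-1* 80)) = -1/ 40320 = -0.00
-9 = -9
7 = 7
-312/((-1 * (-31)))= -312/31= -10.06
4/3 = 1.33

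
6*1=6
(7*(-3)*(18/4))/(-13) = 189/26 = 7.27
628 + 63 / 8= 5087 / 8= 635.88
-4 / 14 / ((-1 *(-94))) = -1 / 329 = -0.00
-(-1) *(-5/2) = -5/2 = -2.50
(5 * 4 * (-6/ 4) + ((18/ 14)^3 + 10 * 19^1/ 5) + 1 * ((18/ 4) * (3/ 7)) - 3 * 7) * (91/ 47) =-79781/ 4606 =-17.32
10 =10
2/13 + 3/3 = 15/13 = 1.15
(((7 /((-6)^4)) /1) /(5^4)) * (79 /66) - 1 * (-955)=51054300553 /53460000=955.00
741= 741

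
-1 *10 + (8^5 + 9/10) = 327589/10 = 32758.90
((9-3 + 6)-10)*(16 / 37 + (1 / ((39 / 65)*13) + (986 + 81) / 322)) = 7.75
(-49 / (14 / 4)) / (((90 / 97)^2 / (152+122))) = -9023231 / 2025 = -4455.92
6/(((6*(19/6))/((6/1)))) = 36/19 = 1.89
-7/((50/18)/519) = -1307.88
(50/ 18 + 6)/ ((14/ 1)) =79/ 126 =0.63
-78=-78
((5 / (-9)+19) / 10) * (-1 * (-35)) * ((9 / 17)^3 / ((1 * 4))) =47061 / 19652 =2.39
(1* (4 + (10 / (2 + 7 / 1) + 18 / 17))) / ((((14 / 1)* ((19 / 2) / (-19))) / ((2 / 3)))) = -1888 / 3213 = -0.59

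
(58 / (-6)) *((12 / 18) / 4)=-29 / 18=-1.61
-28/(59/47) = -1316/59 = -22.31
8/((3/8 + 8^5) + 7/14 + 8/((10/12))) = 320/1311139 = 0.00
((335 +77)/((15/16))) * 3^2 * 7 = 27686.40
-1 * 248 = -248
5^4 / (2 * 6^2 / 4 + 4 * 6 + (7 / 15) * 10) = 13.39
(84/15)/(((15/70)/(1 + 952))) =373576/15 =24905.07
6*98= 588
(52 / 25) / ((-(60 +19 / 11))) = -572 / 16975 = -0.03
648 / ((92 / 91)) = 14742 / 23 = 640.96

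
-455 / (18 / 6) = -455 / 3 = -151.67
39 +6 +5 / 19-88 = -812 / 19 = -42.74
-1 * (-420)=420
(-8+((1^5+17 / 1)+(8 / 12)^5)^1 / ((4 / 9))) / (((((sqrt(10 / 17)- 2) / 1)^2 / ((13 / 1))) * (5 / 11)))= 73190117 / (270 * (34- sqrt(170))^2)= 616.94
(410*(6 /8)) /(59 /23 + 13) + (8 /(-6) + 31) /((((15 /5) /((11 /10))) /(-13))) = -3919741 /32220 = -121.66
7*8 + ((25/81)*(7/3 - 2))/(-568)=56.00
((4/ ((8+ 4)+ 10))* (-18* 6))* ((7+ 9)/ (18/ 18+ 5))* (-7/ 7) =576/ 11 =52.36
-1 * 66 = -66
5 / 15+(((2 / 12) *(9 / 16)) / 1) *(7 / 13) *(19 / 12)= 2063 / 4992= 0.41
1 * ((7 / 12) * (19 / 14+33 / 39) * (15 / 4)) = 2005 / 416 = 4.82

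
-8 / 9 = -0.89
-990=-990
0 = 0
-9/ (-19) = 9/ 19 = 0.47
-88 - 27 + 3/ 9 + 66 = -48.67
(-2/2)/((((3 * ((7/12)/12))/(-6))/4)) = 1152/7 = 164.57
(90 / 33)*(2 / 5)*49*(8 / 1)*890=4186560 / 11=380596.36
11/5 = 2.20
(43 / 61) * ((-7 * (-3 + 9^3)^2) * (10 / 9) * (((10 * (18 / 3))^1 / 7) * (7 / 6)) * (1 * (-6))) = 10576658400 / 61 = 173387842.62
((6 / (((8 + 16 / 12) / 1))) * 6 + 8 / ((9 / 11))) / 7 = 859 / 441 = 1.95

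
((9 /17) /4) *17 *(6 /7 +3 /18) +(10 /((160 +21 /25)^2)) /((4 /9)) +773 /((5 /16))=11208824166073 /4527163480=2475.90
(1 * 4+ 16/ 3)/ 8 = 1.17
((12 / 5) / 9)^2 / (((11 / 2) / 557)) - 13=-5.80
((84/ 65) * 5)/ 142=42/ 923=0.05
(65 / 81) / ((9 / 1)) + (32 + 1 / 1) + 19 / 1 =52.09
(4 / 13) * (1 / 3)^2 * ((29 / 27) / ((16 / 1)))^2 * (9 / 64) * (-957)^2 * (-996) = -7103223083 / 359424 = -19762.80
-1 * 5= -5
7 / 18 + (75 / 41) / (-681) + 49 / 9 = 325595 / 55842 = 5.83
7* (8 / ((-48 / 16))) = -56 / 3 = -18.67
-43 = -43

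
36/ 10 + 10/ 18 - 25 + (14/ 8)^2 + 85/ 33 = -120433/ 7920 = -15.21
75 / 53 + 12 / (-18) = 119 / 159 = 0.75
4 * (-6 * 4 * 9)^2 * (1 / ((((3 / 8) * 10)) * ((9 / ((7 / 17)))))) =193536 / 85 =2276.89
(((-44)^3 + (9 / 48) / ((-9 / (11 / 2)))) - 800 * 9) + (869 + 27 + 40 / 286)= -1255946917 / 13728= -91487.97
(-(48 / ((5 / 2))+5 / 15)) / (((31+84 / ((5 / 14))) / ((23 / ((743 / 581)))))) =-1.32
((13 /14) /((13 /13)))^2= 169 /196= 0.86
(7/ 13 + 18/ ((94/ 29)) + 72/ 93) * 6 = 41.20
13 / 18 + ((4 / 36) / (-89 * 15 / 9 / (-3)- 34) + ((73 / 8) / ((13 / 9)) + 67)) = 9633775 / 130104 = 74.05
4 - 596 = -592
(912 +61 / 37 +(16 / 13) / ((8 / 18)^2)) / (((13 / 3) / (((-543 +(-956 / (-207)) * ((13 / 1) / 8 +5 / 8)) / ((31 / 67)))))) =-1089452059500 / 4458389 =-244360.03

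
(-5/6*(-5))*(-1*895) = -3729.17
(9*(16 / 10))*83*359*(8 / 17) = 17163072 / 85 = 201918.49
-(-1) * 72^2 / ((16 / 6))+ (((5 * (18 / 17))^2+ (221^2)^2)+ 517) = 689393827538 / 289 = 2385445770.03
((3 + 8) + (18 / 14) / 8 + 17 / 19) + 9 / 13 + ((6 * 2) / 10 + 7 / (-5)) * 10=148663 / 13832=10.75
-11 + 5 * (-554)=-2781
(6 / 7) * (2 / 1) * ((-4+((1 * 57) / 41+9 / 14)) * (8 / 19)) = -54192 / 38171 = -1.42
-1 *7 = -7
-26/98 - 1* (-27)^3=964454/49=19682.73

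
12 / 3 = 4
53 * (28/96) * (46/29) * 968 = 2064986/87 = 23735.47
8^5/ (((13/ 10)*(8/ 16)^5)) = 10485760/ 13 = 806596.92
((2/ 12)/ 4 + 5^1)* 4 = 121/ 6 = 20.17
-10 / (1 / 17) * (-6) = 1020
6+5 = 11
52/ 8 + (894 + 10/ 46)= 41433/ 46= 900.72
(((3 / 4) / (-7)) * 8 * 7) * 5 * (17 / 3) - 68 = -238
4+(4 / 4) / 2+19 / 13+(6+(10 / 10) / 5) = 12.16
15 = 15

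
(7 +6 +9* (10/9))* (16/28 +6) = 1058/7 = 151.14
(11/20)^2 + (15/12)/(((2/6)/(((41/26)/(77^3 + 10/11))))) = 7899744479/26113739600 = 0.30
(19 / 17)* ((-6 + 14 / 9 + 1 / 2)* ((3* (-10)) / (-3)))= -44.08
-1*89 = -89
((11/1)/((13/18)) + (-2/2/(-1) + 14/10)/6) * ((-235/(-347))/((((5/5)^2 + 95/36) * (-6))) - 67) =-3095781464/2954705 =-1047.75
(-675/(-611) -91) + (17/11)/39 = -1811759/20163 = -89.86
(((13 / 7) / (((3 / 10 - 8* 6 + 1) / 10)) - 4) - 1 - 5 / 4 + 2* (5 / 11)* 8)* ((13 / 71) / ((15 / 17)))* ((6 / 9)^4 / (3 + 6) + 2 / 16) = 3405547457 / 178675380576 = 0.02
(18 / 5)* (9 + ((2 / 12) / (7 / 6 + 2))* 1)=3096 / 95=32.59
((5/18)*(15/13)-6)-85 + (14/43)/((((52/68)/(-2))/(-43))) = -4217/78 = -54.06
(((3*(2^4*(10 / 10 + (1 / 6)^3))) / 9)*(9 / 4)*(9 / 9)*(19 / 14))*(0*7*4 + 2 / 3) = 589 / 54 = 10.91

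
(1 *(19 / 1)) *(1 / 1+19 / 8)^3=730.42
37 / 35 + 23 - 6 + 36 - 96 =-41.94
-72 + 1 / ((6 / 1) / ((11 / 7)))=-3013 / 42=-71.74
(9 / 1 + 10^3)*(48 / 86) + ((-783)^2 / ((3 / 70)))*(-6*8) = -686659116.84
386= 386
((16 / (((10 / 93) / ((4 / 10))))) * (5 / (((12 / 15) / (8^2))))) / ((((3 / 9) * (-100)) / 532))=-9499392 / 25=-379975.68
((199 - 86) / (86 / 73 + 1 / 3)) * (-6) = -148482 / 331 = -448.59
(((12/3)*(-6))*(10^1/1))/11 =-240/11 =-21.82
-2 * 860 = -1720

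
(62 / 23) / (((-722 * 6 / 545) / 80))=-675800 / 24909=-27.13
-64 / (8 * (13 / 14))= -8.62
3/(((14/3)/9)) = 81/14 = 5.79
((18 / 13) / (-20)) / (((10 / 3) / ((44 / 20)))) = -297 / 6500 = -0.05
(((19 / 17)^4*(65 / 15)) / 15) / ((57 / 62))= 0.49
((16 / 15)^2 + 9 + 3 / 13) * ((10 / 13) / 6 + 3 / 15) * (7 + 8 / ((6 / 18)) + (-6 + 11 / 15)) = 749222912 / 8555625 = 87.57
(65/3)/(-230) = -13/138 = -0.09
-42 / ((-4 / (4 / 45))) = 0.93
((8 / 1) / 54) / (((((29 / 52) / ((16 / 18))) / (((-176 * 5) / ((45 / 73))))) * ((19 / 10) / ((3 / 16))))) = -33.27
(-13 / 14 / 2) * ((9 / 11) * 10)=-585 / 154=-3.80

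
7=7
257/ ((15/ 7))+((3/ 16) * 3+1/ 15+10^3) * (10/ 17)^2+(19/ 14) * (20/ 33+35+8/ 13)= 8944748909/ 17357340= 515.33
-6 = -6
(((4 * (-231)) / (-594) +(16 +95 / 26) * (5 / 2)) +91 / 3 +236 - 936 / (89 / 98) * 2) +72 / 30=-1741.88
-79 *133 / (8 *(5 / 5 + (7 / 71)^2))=-52965787 / 40720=-1300.73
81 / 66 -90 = -88.77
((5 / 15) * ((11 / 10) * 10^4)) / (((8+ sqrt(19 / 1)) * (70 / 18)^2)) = 2112 / 49 - 264 * sqrt(19) / 49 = 19.62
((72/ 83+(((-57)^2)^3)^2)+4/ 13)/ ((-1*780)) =-1269169751121811401774347/ 841620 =-1508008069106973933.34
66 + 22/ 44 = 133/ 2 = 66.50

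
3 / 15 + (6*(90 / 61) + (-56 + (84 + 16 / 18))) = 104149 / 2745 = 37.94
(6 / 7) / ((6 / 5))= 5 / 7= 0.71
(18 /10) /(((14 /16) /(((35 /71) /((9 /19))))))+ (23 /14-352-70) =-415707 /994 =-418.22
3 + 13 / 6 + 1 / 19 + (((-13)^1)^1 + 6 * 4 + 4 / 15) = 9397 / 570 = 16.49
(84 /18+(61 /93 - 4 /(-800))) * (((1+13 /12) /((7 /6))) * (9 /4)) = 297279 /13888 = 21.41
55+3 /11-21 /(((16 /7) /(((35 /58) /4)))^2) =8363732177 /151568384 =55.18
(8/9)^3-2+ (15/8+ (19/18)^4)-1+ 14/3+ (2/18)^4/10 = 2879203/524880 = 5.49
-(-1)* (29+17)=46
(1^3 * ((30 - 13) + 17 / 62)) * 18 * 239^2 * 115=63317771685 / 31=2042508764.03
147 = 147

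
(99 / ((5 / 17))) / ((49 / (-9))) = -15147 / 245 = -61.82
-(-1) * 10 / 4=5 / 2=2.50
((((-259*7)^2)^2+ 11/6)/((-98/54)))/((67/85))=-49591118299959405/6566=-7552713722199.12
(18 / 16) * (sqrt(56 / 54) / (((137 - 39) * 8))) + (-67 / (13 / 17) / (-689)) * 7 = sqrt(21) / 3136 + 7973 / 8957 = 0.89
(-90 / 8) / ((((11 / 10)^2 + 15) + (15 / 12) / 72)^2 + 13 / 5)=-583200000 / 13785668569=-0.04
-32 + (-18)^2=292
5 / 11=0.45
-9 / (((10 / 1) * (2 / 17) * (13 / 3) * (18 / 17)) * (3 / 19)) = -5491 / 520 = -10.56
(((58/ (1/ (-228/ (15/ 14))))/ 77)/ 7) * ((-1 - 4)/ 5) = 8816/ 385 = 22.90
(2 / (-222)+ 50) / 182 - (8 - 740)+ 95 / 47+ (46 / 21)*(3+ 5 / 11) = 1106905669 / 1492062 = 741.86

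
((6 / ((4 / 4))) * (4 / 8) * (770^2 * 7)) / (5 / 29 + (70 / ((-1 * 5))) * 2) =-120358700 / 269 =-447430.11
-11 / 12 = -0.92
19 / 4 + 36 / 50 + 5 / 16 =2313 / 400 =5.78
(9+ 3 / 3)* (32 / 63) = 320 / 63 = 5.08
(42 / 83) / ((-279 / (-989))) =13846 / 7719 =1.79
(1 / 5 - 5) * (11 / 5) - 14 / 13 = -3782 / 325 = -11.64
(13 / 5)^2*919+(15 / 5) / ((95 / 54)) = 2951719 / 475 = 6214.15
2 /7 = 0.29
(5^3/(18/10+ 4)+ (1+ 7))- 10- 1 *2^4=103/29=3.55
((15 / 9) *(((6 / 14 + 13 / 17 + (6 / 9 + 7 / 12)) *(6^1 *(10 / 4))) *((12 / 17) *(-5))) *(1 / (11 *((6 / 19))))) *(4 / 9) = -5524250 / 200277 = -27.58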